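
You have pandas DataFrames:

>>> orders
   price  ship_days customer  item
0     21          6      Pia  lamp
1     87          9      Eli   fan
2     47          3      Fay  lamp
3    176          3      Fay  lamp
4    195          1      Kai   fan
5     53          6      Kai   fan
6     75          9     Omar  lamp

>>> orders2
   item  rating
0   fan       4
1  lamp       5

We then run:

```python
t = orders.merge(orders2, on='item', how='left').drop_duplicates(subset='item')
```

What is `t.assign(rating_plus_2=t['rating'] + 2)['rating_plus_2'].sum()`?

merge on 'item' (how='left') → 7 rows:
   price  ship_days customer  item  rating
0     21          6      Pia  lamp       5
1     87          9      Eli   fan       4
2     47          3      Fay  lamp       5
3    176          3      Fay  lamp       5
4    195          1      Kai   fan       4
5     53          6      Kai   fan       4
6     75          9     Omar  lamp       5
drop duplicate item (keep=first):
   price  ship_days customer  item  rating
0     21          6      Pia  lamp       5
1     87          9      Eli   fan       4
add column rating_plus_2 = t['rating'] + 2:
   price  ship_days customer  item  rating  rating_plus_2
0     21          6      Pia  lamp       5              7
1     87          9      Eli   fan       4              6

13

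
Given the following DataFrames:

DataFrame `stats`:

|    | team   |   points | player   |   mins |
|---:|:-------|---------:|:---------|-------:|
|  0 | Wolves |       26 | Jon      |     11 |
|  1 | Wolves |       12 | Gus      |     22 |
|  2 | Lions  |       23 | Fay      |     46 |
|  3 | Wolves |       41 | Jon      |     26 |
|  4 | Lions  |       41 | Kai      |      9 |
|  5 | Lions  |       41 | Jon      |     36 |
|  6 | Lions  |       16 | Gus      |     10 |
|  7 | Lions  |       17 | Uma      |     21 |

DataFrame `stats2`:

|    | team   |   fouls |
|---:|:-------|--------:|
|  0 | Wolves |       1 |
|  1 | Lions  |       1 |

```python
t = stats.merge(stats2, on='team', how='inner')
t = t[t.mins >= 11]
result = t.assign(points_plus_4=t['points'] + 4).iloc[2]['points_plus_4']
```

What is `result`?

merge on 'team' (how='inner') → 8 rows:
     team  points player  mins  fouls
0  Wolves      26    Jon    11      1
1  Wolves      12    Gus    22      1
2   Lions      23    Fay    46      1
3  Wolves      41    Jon    26      1
4   Lions      41    Kai     9      1
5   Lions      41    Jon    36      1
6   Lions      16    Gus    10      1
7   Lions      17    Uma    21      1
filter rows where mins >= 11:
     team  points player  mins  fouls
0  Wolves      26    Jon    11      1
1  Wolves      12    Gus    22      1
2   Lions      23    Fay    46      1
3  Wolves      41    Jon    26      1
5   Lions      41    Jon    36      1
7   Lions      17    Uma    21      1
add column points_plus_4 = t['points'] + 4:
     team  points player  mins  fouls  points_plus_4
0  Wolves      26    Jon    11      1             30
1  Wolves      12    Gus    22      1             16
2   Lions      23    Fay    46      1             27
3  Wolves      41    Jon    26      1             45
5   Lions      41    Jon    36      1             45
7   Lions      17    Uma    21      1             21
Hence 27.

27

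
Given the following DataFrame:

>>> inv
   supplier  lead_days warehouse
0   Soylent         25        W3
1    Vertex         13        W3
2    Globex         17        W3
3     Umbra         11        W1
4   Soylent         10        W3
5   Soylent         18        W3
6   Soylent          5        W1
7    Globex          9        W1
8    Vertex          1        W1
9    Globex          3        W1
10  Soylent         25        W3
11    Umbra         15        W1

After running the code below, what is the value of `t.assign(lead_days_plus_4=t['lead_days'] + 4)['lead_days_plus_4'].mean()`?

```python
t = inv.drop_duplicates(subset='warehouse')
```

22.0

drop duplicate warehouse (keep=first):
  supplier  lead_days warehouse
0  Soylent         25        W3
3    Umbra         11        W1
add column lead_days_plus_4 = t['lead_days'] + 4:
  supplier  lead_days warehouse  lead_days_plus_4
0  Soylent         25        W3                29
3    Umbra         11        W1                15
Finally, mean of column 'lead_days_plus_4' = 22.0.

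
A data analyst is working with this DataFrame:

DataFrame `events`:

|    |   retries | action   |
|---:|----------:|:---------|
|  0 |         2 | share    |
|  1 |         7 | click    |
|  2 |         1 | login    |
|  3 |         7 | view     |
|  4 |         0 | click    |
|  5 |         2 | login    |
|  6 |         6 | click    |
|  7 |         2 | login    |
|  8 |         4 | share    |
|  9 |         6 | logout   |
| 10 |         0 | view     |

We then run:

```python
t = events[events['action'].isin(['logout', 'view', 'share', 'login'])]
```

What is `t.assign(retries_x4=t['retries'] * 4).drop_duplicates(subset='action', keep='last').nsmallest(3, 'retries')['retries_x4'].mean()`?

filter rows where action in ['logout', 'view', 'share', 'login']:
    retries  action
0         2   share
2         1   login
3         7    view
5         2   login
7         2   login
8         4   share
9         6  logout
10        0    view
add column retries_x4 = t['retries'] * 4:
    retries  action  retries_x4
0         2   share           8
2         1   login           4
3         7    view          28
5         2   login           8
7         2   login           8
8         4   share          16
9         6  logout          24
10        0    view           0
drop duplicate action (keep=last):
    retries  action  retries_x4
7         2   login           8
8         4   share          16
9         6  logout          24
10        0    view           0
take 3 rows with smallest retries:
    retries action  retries_x4
10        0   view           0
7         2  login           8
8         4  share          16

8.0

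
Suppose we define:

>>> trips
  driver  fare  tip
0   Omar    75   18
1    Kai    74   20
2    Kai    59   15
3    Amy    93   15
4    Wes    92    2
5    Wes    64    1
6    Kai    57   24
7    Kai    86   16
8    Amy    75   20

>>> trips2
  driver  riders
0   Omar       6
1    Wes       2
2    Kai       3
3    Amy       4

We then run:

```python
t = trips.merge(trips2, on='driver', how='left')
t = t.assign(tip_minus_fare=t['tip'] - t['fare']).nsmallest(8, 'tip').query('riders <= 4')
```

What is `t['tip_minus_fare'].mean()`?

merge on 'driver' (how='left') → 9 rows:
  driver  fare  tip  riders
0   Omar    75   18       6
1    Kai    74   20       3
2    Kai    59   15       3
3    Amy    93   15       4
4    Wes    92    2       2
5    Wes    64    1       2
6    Kai    57   24       3
7    Kai    86   16       3
8    Amy    75   20       4
add column tip_minus_fare = t['tip'] - t['fare']:
  driver  fare  tip  riders  tip_minus_fare
0   Omar    75   18       6             -57
1    Kai    74   20       3             -54
2    Kai    59   15       3             -44
3    Amy    93   15       4             -78
4    Wes    92    2       2             -90
5    Wes    64    1       2             -63
6    Kai    57   24       3             -33
7    Kai    86   16       3             -70
8    Amy    75   20       4             -55
take 8 rows with smallest tip:
  driver  fare  tip  riders  tip_minus_fare
5    Wes    64    1       2             -63
4    Wes    92    2       2             -90
2    Kai    59   15       3             -44
3    Amy    93   15       4             -78
7    Kai    86   16       3             -70
0   Omar    75   18       6             -57
1    Kai    74   20       3             -54
8    Amy    75   20       4             -55
filter rows where riders <= 4:
  driver  fare  tip  riders  tip_minus_fare
5    Wes    64    1       2             -63
4    Wes    92    2       2             -90
2    Kai    59   15       3             -44
3    Amy    93   15       4             -78
7    Kai    86   16       3             -70
1    Kai    74   20       3             -54
8    Amy    75   20       4             -55
So mean() = -64.8571428571.

-64.8571428571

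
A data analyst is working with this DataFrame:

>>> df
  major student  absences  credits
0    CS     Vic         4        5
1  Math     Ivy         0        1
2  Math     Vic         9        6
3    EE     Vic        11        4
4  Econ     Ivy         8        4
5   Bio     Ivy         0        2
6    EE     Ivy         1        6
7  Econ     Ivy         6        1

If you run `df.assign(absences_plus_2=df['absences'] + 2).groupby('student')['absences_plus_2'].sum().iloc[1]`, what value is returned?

30

add column absences_plus_2 = df['absences'] + 2:
  major student  absences  credits  absences_plus_2
0    CS     Vic         4        5                6
1  Math     Ivy         0        1                2
2  Math     Vic         9        6               11
3    EE     Vic        11        4               13
4  Econ     Ivy         8        4               10
5   Bio     Ivy         0        2                2
6    EE     Ivy         1        6                3
7  Econ     Ivy         6        1                8
group by student, sum of absences_plus_2:
student
Ivy    25
Vic    30
Name: absences_plus_2, dtype: int64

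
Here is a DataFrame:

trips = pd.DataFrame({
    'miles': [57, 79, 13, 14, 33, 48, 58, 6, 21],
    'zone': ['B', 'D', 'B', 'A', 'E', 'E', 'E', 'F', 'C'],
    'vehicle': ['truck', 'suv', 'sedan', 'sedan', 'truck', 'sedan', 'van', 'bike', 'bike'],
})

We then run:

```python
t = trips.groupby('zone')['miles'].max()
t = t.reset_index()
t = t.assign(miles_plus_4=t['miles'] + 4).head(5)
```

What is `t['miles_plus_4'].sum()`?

249

group by zone, max of miles:
zone
A    14
B    57
C    21
D    79
E    58
F     6
Name: miles, dtype: int64
reset_index():
  zone  miles
0    A     14
1    B     57
2    C     21
3    D     79
4    E     58
5    F      6
add column miles_plus_4 = t['miles'] + 4:
  zone  miles  miles_plus_4
0    A     14            18
1    B     57            61
2    C     21            25
3    D     79            83
4    E     58            62
5    F      6            10
take first 5 rows:
  zone  miles  miles_plus_4
0    A     14            18
1    B     57            61
2    C     21            25
3    D     79            83
4    E     58            62
So sum() = 249.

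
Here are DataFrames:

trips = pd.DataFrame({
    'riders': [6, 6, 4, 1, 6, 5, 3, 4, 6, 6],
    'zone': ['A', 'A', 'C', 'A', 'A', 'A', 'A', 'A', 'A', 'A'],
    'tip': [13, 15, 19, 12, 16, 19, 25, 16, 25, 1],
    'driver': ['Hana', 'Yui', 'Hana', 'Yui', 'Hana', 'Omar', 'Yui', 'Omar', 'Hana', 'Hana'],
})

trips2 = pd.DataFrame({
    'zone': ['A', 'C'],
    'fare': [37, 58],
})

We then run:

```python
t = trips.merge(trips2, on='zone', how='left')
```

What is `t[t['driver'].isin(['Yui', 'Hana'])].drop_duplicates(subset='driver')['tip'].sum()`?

28

merge on 'zone' (how='left') → 10 rows:
   riders zone  tip driver  fare
0       6    A   13   Hana    37
1       6    A   15    Yui    37
2       4    C   19   Hana    58
3       1    A   12    Yui    37
4       6    A   16   Hana    37
5       5    A   19   Omar    37
6       3    A   25    Yui    37
7       4    A   16   Omar    37
8       6    A   25   Hana    37
9       6    A    1   Hana    37
filter rows where driver in ['Yui', 'Hana']:
   riders zone  tip driver  fare
0       6    A   13   Hana    37
1       6    A   15    Yui    37
2       4    C   19   Hana    58
3       1    A   12    Yui    37
4       6    A   16   Hana    37
6       3    A   25    Yui    37
8       6    A   25   Hana    37
9       6    A    1   Hana    37
drop duplicate driver (keep=first):
   riders zone  tip driver  fare
0       6    A   13   Hana    37
1       6    A   15    Yui    37
sum of column 'tip' → 28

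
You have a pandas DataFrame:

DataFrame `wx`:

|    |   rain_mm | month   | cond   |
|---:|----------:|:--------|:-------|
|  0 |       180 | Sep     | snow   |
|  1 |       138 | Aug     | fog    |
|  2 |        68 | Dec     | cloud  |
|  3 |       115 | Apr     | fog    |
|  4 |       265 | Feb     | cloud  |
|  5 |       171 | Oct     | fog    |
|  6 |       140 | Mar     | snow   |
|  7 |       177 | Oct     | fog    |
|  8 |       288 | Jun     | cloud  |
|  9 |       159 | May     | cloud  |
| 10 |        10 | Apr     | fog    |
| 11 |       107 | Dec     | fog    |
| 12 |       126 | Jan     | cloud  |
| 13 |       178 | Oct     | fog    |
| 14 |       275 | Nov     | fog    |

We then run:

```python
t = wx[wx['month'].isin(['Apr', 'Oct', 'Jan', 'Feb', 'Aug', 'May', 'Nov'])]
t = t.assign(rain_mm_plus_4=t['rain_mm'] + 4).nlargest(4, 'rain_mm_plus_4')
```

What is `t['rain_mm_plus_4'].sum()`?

911

filter rows where month in ['Apr', 'Oct', 'Jan', 'Feb', 'Aug', 'May', 'Nov']:
    rain_mm month   cond
1       138   Aug    fog
3       115   Apr    fog
4       265   Feb  cloud
5       171   Oct    fog
7       177   Oct    fog
9       159   May  cloud
10       10   Apr    fog
12      126   Jan  cloud
13      178   Oct    fog
14      275   Nov    fog
add column rain_mm_plus_4 = t['rain_mm'] + 4:
    rain_mm month   cond  rain_mm_plus_4
1       138   Aug    fog             142
3       115   Apr    fog             119
4       265   Feb  cloud             269
5       171   Oct    fog             175
7       177   Oct    fog             181
9       159   May  cloud             163
10       10   Apr    fog              14
12      126   Jan  cloud             130
13      178   Oct    fog             182
14      275   Nov    fog             279
take 4 rows with largest rain_mm_plus_4:
    rain_mm month   cond  rain_mm_plus_4
14      275   Nov    fog             279
4       265   Feb  cloud             269
13      178   Oct    fog             182
7       177   Oct    fog             181
Taking the sum of column 'rain_mm_plus_4' gives 911.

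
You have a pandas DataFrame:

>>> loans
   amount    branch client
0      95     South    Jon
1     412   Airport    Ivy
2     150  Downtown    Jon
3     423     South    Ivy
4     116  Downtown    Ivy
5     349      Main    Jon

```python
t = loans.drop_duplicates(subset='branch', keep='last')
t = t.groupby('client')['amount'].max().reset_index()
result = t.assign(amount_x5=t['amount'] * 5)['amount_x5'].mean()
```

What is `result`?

drop duplicate branch (keep=last):
   amount    branch client
1     412   Airport    Ivy
3     423     South    Ivy
4     116  Downtown    Ivy
5     349      Main    Jon
group by client, max of amount:
client
Ivy    423
Jon    349
Name: amount, dtype: int64
reset_index():
  client  amount
0    Ivy     423
1    Jon     349
add column amount_x5 = t['amount'] * 5:
  client  amount  amount_x5
0    Ivy     423       2115
1    Jon     349       1745

1930.0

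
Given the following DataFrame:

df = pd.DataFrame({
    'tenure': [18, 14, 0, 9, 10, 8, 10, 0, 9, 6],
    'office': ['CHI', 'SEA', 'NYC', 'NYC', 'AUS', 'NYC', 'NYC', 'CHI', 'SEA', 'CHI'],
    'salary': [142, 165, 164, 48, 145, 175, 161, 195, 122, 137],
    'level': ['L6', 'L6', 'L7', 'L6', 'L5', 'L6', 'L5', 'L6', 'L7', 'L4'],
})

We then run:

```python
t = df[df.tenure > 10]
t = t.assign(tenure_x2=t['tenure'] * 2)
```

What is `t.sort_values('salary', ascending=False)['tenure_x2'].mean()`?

filter rows where tenure > 10:
   tenure office  salary level
0      18    CHI     142    L6
1      14    SEA     165    L6
add column tenure_x2 = t['tenure'] * 2:
   tenure office  salary level  tenure_x2
0      18    CHI     142    L6         36
1      14    SEA     165    L6         28
sort by salary descending:
   tenure office  salary level  tenure_x2
1      14    SEA     165    L6         28
0      18    CHI     142    L6         36
The mean of column 'tenure_x2' is 32.0.

32.0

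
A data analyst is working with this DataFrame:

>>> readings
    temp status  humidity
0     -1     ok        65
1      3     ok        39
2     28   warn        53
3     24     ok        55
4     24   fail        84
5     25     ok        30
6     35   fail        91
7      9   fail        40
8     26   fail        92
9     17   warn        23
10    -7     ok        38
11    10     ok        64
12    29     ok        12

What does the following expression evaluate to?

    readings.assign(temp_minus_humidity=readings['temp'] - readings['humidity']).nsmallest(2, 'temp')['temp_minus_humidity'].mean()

-55.5

add column temp_minus_humidity = readings['temp'] - readings['humidity']:
    temp status  humidity  temp_minus_humidity
0     -1     ok        65                  -66
1      3     ok        39                  -36
2     28   warn        53                  -25
3     24     ok        55                  -31
4     24   fail        84                  -60
5     25     ok        30                   -5
6     35   fail        91                  -56
7      9   fail        40                  -31
8     26   fail        92                  -66
9     17   warn        23                   -6
10    -7     ok        38                  -45
11    10     ok        64                  -54
12    29     ok        12                   17
take 2 rows with smallest temp:
    temp status  humidity  temp_minus_humidity
10    -7     ok        38                  -45
0     -1     ok        65                  -66
Finally, mean of column 'temp_minus_humidity' = -55.5.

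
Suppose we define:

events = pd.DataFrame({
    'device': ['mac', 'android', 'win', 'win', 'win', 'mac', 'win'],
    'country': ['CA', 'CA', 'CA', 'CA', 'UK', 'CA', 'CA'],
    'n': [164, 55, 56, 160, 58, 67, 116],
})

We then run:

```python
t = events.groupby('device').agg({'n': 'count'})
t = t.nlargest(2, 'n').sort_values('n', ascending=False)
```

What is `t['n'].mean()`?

3.0

group by device, count of n:
         n
device    
android  1
mac      2
win      4
take 2 rows with largest n:
        n
device   
win     4
mac     2
sort by n descending:
        n
device   
win     4
mac     2
Reading off the mean of column 'n', we get 3.0.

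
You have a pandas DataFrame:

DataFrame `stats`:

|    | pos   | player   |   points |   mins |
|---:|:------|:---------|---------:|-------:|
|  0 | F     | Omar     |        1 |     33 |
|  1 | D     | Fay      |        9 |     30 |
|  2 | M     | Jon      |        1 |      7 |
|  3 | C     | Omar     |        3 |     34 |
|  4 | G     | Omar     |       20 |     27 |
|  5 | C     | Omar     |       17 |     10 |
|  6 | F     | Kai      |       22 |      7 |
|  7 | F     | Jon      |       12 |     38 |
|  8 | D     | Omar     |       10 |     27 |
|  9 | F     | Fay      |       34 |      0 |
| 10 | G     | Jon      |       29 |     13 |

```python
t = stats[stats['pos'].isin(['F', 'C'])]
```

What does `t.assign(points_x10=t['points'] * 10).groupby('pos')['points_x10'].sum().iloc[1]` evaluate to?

filter rows where pos in ['F', 'C']:
  pos player  points  mins
0   F   Omar       1    33
3   C   Omar       3    34
5   C   Omar      17    10
6   F    Kai      22     7
7   F    Jon      12    38
9   F    Fay      34     0
add column points_x10 = t['points'] * 10:
  pos player  points  mins  points_x10
0   F   Omar       1    33          10
3   C   Omar       3    34          30
5   C   Omar      17    10         170
6   F    Kai      22     7         220
7   F    Jon      12    38         120
9   F    Fay      34     0         340
group by pos, sum of points_x10:
pos
C    200
F    690
Name: points_x10, dtype: int64
Taking the value at position 1 gives 690.

690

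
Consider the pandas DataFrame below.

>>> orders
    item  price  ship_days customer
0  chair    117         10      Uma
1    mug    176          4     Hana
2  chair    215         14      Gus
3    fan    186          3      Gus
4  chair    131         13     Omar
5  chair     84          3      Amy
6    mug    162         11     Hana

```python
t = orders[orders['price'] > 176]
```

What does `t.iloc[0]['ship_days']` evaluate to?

filter rows where price > 176:
    item  price  ship_days customer
2  chair    215         14      Gus
3    fan    186          3      Gus
value at position 0, column 'ship_days' → 14

14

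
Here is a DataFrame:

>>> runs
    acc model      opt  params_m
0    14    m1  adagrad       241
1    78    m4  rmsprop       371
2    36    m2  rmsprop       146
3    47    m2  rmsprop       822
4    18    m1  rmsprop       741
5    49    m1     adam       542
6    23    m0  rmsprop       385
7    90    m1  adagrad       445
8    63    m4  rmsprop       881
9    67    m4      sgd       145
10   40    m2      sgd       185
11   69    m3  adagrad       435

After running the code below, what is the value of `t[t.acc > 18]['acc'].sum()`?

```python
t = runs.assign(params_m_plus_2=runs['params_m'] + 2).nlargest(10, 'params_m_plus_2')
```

add column params_m_plus_2 = runs['params_m'] + 2:
    acc model      opt  params_m  params_m_plus_2
0    14    m1  adagrad       241              243
1    78    m4  rmsprop       371              373
2    36    m2  rmsprop       146              148
3    47    m2  rmsprop       822              824
4    18    m1  rmsprop       741              743
5    49    m1     adam       542              544
6    23    m0  rmsprop       385              387
7    90    m1  adagrad       445              447
8    63    m4  rmsprop       881              883
9    67    m4      sgd       145              147
10   40    m2      sgd       185              187
11   69    m3  adagrad       435              437
take 10 rows with largest params_m_plus_2:
    acc model      opt  params_m  params_m_plus_2
8    63    m4  rmsprop       881              883
3    47    m2  rmsprop       822              824
4    18    m1  rmsprop       741              743
5    49    m1     adam       542              544
7    90    m1  adagrad       445              447
11   69    m3  adagrad       435              437
6    23    m0  rmsprop       385              387
1    78    m4  rmsprop       371              373
0    14    m1  adagrad       241              243
10   40    m2      sgd       185              187
filter rows where acc > 18:
    acc model      opt  params_m  params_m_plus_2
8    63    m4  rmsprop       881              883
3    47    m2  rmsprop       822              824
5    49    m1     adam       542              544
7    90    m1  adagrad       445              447
11   69    m3  adagrad       435              437
6    23    m0  rmsprop       385              387
1    78    m4  rmsprop       371              373
10   40    m2      sgd       185              187

459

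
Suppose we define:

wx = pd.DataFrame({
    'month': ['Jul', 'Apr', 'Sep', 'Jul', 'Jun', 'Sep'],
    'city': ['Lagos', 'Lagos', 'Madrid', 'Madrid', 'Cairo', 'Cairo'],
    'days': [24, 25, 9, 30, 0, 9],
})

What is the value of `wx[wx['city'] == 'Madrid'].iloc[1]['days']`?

30

filter rows where city == 'Madrid':
  month    city  days
2   Sep  Madrid     9
3   Jul  Madrid    30
Reading off the value at position 1, column 'days', we get 30.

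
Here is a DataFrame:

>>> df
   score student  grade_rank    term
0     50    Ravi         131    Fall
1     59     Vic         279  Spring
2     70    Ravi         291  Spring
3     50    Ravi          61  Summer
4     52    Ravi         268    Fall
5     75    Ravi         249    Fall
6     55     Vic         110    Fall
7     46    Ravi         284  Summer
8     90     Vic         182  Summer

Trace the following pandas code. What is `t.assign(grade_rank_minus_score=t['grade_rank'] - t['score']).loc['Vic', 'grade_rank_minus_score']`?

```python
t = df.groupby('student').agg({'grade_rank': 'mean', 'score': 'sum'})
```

group by student: mean(grade_rank), sum(score):
         grade_rank  score
student                   
Ravi     214.000000    343
Vic      190.333333    204
add column grade_rank_minus_score = t['grade_rank'] - t['score']:
         grade_rank  score  grade_rank_minus_score
student                                           
Ravi     214.000000    343             -129.000000
Vic      190.333333    204              -13.666667
So loc['Vic', 'grade_rank_minus_score'] = -13.6666666667.

-13.6666666667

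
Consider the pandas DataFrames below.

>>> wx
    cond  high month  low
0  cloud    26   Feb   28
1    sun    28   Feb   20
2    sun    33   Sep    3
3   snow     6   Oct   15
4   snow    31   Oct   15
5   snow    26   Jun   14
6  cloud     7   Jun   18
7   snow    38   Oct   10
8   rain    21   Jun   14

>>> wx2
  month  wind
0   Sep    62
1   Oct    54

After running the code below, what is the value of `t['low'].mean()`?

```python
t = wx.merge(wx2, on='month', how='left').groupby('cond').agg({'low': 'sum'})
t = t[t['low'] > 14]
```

41.0

merge on 'month' (how='left') → 9 rows:
    cond  high month  low  wind
0  cloud    26   Feb   28   NaN
1    sun    28   Feb   20   NaN
2    sun    33   Sep    3  62.0
3   snow     6   Oct   15  54.0
4   snow    31   Oct   15  54.0
5   snow    26   Jun   14   NaN
6  cloud     7   Jun   18   NaN
7   snow    38   Oct   10  54.0
8   rain    21   Jun   14   NaN
group by cond, sum of low:
       low
cond      
cloud   46
rain    14
snow    54
sun     23
filter rows where low > 14:
       low
cond      
cloud   46
snow    54
sun     23
Hence 41.0.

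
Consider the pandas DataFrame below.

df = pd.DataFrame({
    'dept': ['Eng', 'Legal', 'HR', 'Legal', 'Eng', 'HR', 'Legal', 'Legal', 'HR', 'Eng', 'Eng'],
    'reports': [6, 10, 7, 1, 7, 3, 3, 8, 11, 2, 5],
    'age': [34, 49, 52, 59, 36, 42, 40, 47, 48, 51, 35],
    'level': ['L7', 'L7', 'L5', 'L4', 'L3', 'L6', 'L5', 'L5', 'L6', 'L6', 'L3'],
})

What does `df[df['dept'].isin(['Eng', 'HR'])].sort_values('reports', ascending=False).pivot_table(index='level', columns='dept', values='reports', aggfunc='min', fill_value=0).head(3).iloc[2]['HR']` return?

3

filter rows where dept in ['Eng', 'HR']:
   dept  reports  age level
0   Eng        6   34    L7
2    HR        7   52    L5
4   Eng        7   36    L3
5    HR        3   42    L6
8    HR       11   48    L6
9   Eng        2   51    L6
10  Eng        5   35    L3
sort by reports descending:
   dept  reports  age level
8    HR       11   48    L6
2    HR        7   52    L5
4   Eng        7   36    L3
0   Eng        6   34    L7
10  Eng        5   35    L3
5    HR        3   42    L6
9   Eng        2   51    L6
pivot: rows=level, cols=dept, min(reports):
dept   Eng  HR
level         
L3       5   0
L5       0   7
L6       2   3
L7       6   0
take first 3 rows:
dept   Eng  HR
level         
L3       5   0
L5       0   7
L6       2   3
Hence 3.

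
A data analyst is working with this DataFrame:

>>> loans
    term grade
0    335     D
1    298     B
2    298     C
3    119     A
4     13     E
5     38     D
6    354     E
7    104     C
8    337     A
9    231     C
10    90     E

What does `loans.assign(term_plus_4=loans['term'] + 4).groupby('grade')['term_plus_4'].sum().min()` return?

add column term_plus_4 = loans['term'] + 4:
    term grade  term_plus_4
0    335     D          339
1    298     B          302
2    298     C          302
3    119     A          123
4     13     E           17
5     38     D           42
6    354     E          358
7    104     C          108
8    337     A          341
9    231     C          235
10    90     E           94
group by grade, sum of term_plus_4:
grade
A    464
B    302
C    645
D    381
E    469
Name: term_plus_4, dtype: int64

302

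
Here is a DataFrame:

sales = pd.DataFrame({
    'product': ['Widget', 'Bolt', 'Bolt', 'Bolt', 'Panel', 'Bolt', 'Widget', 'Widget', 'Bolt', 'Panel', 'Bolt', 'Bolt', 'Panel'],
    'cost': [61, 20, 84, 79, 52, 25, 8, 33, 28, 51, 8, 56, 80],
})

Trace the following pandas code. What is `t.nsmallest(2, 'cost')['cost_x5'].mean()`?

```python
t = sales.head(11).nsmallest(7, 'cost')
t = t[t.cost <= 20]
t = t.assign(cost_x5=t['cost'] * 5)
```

take first 11 rows:
   product  cost
0   Widget    61
1     Bolt    20
2     Bolt    84
3     Bolt    79
4    Panel    52
5     Bolt    25
6   Widget     8
7   Widget    33
8     Bolt    28
9    Panel    51
10    Bolt     8
take 7 rows with smallest cost:
   product  cost
6   Widget     8
10    Bolt     8
1     Bolt    20
5     Bolt    25
8     Bolt    28
7   Widget    33
9    Panel    51
filter rows where cost <= 20:
   product  cost
6   Widget     8
10    Bolt     8
1     Bolt    20
add column cost_x5 = t['cost'] * 5:
   product  cost  cost_x5
6   Widget     8       40
10    Bolt     8       40
1     Bolt    20      100
take 2 rows with smallest cost:
   product  cost  cost_x5
6   Widget     8       40
10    Bolt     8       40

40.0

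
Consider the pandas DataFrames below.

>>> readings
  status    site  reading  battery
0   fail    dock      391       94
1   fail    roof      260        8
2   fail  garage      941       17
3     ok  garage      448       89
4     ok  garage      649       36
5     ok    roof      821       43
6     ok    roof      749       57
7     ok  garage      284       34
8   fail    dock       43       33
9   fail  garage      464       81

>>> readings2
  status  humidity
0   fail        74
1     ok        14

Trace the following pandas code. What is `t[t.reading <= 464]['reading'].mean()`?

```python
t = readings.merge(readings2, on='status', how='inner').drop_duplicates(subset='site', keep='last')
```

merge on 'status' (how='inner') → 10 rows:
  status    site  reading  battery  humidity
0   fail    dock      391       94        74
1   fail    roof      260        8        74
2   fail  garage      941       17        74
3     ok  garage      448       89        14
4     ok  garage      649       36        14
5     ok    roof      821       43        14
6     ok    roof      749       57        14
7     ok  garage      284       34        14
8   fail    dock       43       33        74
9   fail  garage      464       81        74
drop duplicate site (keep=last):
  status    site  reading  battery  humidity
6     ok    roof      749       57        14
8   fail    dock       43       33        74
9   fail  garage      464       81        74
filter rows where reading <= 464:
  status    site  reading  battery  humidity
8   fail    dock       43       33        74
9   fail  garage      464       81        74

253.5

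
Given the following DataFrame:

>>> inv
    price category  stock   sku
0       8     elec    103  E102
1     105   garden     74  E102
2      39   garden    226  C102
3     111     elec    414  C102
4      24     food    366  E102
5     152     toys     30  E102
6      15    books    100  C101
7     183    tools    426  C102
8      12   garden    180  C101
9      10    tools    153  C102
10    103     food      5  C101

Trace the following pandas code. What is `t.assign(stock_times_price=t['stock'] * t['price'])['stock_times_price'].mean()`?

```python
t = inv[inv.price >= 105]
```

filter rows where price >= 105:
   price category  stock   sku
1    105   garden     74  E102
3    111     elec    414  C102
5    152     toys     30  E102
7    183    tools    426  C102
add column stock_times_price = t['stock'] * t['price']:
   price category  stock   sku  stock_times_price
1    105   garden     74  E102               7770
3    111     elec    414  C102              45954
5    152     toys     30  E102               4560
7    183    tools    426  C102              77958
mean of column 'stock_times_price' → 34060.5

34060.5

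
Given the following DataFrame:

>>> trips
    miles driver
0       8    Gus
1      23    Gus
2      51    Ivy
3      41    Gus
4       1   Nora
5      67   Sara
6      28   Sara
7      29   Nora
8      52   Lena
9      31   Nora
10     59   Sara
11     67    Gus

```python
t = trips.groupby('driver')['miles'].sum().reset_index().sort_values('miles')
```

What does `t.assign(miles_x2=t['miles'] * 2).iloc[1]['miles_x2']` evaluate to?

104

group by driver, sum of miles:
driver
Gus     139
Ivy      51
Lena     52
Nora     61
Sara    154
Name: miles, dtype: int64
reset_index():
  driver  miles
0    Gus    139
1    Ivy     51
2   Lena     52
3   Nora     61
4   Sara    154
sort by miles:
  driver  miles
1    Ivy     51
2   Lena     52
3   Nora     61
0    Gus    139
4   Sara    154
add column miles_x2 = t['miles'] * 2:
  driver  miles  miles_x2
1    Ivy     51       102
2   Lena     52       104
3   Nora     61       122
0    Gus    139       278
4   Sara    154       308
Hence 104.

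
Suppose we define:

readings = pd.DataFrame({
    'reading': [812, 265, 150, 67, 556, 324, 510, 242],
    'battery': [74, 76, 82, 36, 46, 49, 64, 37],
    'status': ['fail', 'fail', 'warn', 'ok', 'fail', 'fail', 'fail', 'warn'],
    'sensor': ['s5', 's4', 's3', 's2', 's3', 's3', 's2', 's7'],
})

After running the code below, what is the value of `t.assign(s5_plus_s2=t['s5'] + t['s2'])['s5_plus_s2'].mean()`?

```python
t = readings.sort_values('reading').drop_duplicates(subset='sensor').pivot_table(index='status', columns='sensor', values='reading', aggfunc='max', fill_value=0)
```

293.0

sort by reading:
   reading  battery status sensor
3       67       36     ok     s2
2      150       82   warn     s3
7      242       37   warn     s7
1      265       76   fail     s4
5      324       49   fail     s3
6      510       64   fail     s2
4      556       46   fail     s3
0      812       74   fail     s5
drop duplicate sensor (keep=first):
   reading  battery status sensor
3       67       36     ok     s2
2      150       82   warn     s3
7      242       37   warn     s7
1      265       76   fail     s4
0      812       74   fail     s5
pivot: rows=status, cols=sensor, max(reading):
sensor  s2   s3   s4   s5   s7
status                        
fail     0    0  265  812    0
ok      67    0    0    0    0
warn     0  150    0    0  242
add column s5_plus_s2 = t['s5'] + t['s2']:
sensor  s2   s3   s4   s5   s7  s5_plus_s2
status                                    
fail     0    0  265  812    0         812
ok      67    0    0    0    0          67
warn     0  150    0    0  242           0
The mean of column 's5_plus_s2' is 293.0.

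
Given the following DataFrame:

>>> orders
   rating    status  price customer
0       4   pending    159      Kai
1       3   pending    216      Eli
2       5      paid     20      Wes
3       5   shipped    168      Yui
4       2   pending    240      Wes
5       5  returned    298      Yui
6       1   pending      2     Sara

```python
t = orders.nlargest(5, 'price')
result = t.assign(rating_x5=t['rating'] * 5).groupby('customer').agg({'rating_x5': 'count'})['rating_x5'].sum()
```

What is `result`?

5

take 5 rows with largest price:
   rating    status  price customer
5       5  returned    298      Yui
4       2   pending    240      Wes
1       3   pending    216      Eli
3       5   shipped    168      Yui
0       4   pending    159      Kai
add column rating_x5 = t['rating'] * 5:
   rating    status  price customer  rating_x5
5       5  returned    298      Yui         25
4       2   pending    240      Wes         10
1       3   pending    216      Eli         15
3       5   shipped    168      Yui         25
0       4   pending    159      Kai         20
group by customer, count of rating_x5:
          rating_x5
customer           
Eli               1
Kai               1
Wes               1
Yui               2
The sum of column 'rating_x5' is 5.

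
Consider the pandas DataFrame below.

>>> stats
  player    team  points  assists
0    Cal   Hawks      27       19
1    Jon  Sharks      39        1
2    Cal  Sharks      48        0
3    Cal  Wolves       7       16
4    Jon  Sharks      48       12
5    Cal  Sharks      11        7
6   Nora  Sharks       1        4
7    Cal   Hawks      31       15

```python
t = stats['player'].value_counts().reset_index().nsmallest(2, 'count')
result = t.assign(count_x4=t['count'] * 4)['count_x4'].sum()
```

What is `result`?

value_counts of player:
player
Cal     5
Jon     2
Nora    1
Name: count, dtype: int64
reset_index():
  player  count
0    Cal      5
1    Jon      2
2   Nora      1
take 2 rows with smallest count:
  player  count
2   Nora      1
1    Jon      2
add column count_x4 = t['count'] * 4:
  player  count  count_x4
2   Nora      1         4
1    Jon      2         8
sum of column 'count_x4' → 12

12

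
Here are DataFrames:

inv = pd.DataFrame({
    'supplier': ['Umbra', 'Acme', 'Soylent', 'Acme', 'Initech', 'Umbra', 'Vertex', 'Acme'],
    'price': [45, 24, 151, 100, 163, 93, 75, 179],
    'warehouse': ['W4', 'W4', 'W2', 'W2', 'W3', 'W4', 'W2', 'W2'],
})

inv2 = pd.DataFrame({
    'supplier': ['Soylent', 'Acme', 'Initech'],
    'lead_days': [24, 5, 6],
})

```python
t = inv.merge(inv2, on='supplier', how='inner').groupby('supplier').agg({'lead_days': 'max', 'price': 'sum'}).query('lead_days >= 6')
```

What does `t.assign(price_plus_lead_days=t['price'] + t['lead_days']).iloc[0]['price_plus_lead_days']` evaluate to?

merge on 'supplier' (how='inner') → 5 rows:
  supplier  price warehouse  lead_days
0     Acme     24        W4          5
1  Soylent    151        W2         24
2     Acme    100        W2          5
3  Initech    163        W3          6
4     Acme    179        W2          5
group by supplier: max(lead_days), sum(price):
          lead_days  price
supplier                  
Acme              5    303
Initech           6    163
Soylent          24    151
filter rows where lead_days >= 6:
          lead_days  price
supplier                  
Initech           6    163
Soylent          24    151
add column price_plus_lead_days = t['price'] + t['lead_days']:
          lead_days  price  price_plus_lead_days
supplier                                        
Initech           6    163                   169
Soylent          24    151                   175
Then the value at position 0, column 'price_plus_lead_days': 169

169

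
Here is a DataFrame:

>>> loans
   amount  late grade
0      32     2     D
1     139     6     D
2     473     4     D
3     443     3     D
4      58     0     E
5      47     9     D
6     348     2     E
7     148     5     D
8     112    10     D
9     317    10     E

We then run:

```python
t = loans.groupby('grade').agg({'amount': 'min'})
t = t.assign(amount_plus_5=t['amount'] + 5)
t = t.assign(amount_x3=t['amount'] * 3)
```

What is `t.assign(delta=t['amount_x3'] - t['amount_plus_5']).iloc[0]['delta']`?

group by grade, min of amount:
       amount
grade        
D          32
E          58
add column amount_plus_5 = t['amount'] + 5:
       amount  amount_plus_5
grade                       
D          32             37
E          58             63
add column amount_x3 = t['amount'] * 3:
       amount  amount_plus_5  amount_x3
grade                                  
D          32             37         96
E          58             63        174
add column delta = t['amount_x3'] - t['amount_plus_5']:
       amount  amount_plus_5  amount_x3  delta
grade                                         
D          32             37         96     59
E          58             63        174    111

59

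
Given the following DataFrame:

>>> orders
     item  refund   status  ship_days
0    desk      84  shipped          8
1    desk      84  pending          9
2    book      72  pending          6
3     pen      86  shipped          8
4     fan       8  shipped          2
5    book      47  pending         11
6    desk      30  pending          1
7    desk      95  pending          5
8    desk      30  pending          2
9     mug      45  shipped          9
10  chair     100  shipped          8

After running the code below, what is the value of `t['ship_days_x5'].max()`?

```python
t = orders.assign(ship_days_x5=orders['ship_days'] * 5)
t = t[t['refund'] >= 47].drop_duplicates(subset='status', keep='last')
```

40

add column ship_days_x5 = orders['ship_days'] * 5:
     item  refund   status  ship_days  ship_days_x5
0    desk      84  shipped          8            40
1    desk      84  pending          9            45
2    book      72  pending          6            30
3     pen      86  shipped          8            40
4     fan       8  shipped          2            10
5    book      47  pending         11            55
6    desk      30  pending          1             5
7    desk      95  pending          5            25
8    desk      30  pending          2            10
9     mug      45  shipped          9            45
10  chair     100  shipped          8            40
filter rows where refund >= 47:
     item  refund   status  ship_days  ship_days_x5
0    desk      84  shipped          8            40
1    desk      84  pending          9            45
2    book      72  pending          6            30
3     pen      86  shipped          8            40
5    book      47  pending         11            55
7    desk      95  pending          5            25
10  chair     100  shipped          8            40
drop duplicate status (keep=last):
     item  refund   status  ship_days  ship_days_x5
7    desk      95  pending          5            25
10  chair     100  shipped          8            40
Then the max of column 'ship_days_x5': 40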